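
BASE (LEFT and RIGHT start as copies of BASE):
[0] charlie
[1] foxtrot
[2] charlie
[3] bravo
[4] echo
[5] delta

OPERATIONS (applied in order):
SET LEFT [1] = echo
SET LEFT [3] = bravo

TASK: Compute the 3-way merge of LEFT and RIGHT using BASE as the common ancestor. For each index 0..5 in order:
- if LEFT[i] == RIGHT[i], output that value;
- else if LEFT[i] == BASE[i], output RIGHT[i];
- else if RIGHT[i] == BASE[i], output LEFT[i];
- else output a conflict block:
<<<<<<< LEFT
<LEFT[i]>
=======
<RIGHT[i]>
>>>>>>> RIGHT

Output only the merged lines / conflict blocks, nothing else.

Final LEFT:  [charlie, echo, charlie, bravo, echo, delta]
Final RIGHT: [charlie, foxtrot, charlie, bravo, echo, delta]
i=0: L=charlie R=charlie -> agree -> charlie
i=1: L=echo, R=foxtrot=BASE -> take LEFT -> echo
i=2: L=charlie R=charlie -> agree -> charlie
i=3: L=bravo R=bravo -> agree -> bravo
i=4: L=echo R=echo -> agree -> echo
i=5: L=delta R=delta -> agree -> delta

Answer: charlie
echo
charlie
bravo
echo
delta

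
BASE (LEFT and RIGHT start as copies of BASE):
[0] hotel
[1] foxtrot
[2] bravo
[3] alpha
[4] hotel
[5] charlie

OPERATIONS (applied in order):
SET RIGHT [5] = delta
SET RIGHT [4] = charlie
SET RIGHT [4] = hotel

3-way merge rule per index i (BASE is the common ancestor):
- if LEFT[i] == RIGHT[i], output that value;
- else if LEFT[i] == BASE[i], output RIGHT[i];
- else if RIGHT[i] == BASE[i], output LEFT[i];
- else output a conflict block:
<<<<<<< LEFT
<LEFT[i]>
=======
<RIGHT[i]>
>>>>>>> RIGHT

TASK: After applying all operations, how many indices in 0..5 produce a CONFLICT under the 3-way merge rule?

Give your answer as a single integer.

Final LEFT:  [hotel, foxtrot, bravo, alpha, hotel, charlie]
Final RIGHT: [hotel, foxtrot, bravo, alpha, hotel, delta]
i=0: L=hotel R=hotel -> agree -> hotel
i=1: L=foxtrot R=foxtrot -> agree -> foxtrot
i=2: L=bravo R=bravo -> agree -> bravo
i=3: L=alpha R=alpha -> agree -> alpha
i=4: L=hotel R=hotel -> agree -> hotel
i=5: L=charlie=BASE, R=delta -> take RIGHT -> delta
Conflict count: 0

Answer: 0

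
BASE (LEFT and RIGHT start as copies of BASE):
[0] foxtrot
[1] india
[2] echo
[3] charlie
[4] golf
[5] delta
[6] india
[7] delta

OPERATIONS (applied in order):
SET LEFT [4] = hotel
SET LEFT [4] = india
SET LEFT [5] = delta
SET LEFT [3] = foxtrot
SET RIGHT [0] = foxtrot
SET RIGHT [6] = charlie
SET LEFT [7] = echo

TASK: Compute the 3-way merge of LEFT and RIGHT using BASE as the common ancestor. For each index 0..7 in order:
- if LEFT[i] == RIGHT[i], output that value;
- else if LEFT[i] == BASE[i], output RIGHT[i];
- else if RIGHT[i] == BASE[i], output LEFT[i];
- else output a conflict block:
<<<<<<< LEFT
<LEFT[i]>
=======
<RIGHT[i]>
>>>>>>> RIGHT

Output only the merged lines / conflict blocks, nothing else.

Final LEFT:  [foxtrot, india, echo, foxtrot, india, delta, india, echo]
Final RIGHT: [foxtrot, india, echo, charlie, golf, delta, charlie, delta]
i=0: L=foxtrot R=foxtrot -> agree -> foxtrot
i=1: L=india R=india -> agree -> india
i=2: L=echo R=echo -> agree -> echo
i=3: L=foxtrot, R=charlie=BASE -> take LEFT -> foxtrot
i=4: L=india, R=golf=BASE -> take LEFT -> india
i=5: L=delta R=delta -> agree -> delta
i=6: L=india=BASE, R=charlie -> take RIGHT -> charlie
i=7: L=echo, R=delta=BASE -> take LEFT -> echo

Answer: foxtrot
india
echo
foxtrot
india
delta
charlie
echo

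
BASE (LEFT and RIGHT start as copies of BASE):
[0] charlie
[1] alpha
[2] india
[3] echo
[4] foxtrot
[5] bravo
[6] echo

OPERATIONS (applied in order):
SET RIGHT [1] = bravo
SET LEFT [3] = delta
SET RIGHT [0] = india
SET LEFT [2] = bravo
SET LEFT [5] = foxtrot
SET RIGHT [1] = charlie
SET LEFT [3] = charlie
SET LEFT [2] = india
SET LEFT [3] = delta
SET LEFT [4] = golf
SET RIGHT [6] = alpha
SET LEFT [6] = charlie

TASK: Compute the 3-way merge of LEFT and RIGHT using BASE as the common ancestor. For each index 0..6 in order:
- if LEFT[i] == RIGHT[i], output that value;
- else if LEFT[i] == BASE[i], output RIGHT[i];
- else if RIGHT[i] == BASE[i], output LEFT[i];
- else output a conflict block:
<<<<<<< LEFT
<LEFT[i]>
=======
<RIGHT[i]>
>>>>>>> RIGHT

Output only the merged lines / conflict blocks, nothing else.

Final LEFT:  [charlie, alpha, india, delta, golf, foxtrot, charlie]
Final RIGHT: [india, charlie, india, echo, foxtrot, bravo, alpha]
i=0: L=charlie=BASE, R=india -> take RIGHT -> india
i=1: L=alpha=BASE, R=charlie -> take RIGHT -> charlie
i=2: L=india R=india -> agree -> india
i=3: L=delta, R=echo=BASE -> take LEFT -> delta
i=4: L=golf, R=foxtrot=BASE -> take LEFT -> golf
i=5: L=foxtrot, R=bravo=BASE -> take LEFT -> foxtrot
i=6: BASE=echo L=charlie R=alpha all differ -> CONFLICT

Answer: india
charlie
india
delta
golf
foxtrot
<<<<<<< LEFT
charlie
=======
alpha
>>>>>>> RIGHT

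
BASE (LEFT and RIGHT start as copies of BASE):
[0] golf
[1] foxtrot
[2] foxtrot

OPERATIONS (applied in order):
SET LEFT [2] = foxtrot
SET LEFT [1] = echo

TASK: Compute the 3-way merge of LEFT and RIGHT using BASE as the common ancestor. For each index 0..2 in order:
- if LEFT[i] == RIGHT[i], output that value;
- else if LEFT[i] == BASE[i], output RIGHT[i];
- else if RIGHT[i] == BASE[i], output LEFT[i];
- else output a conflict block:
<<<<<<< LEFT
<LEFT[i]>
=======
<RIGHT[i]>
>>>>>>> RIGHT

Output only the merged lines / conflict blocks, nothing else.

Answer: golf
echo
foxtrot

Derivation:
Final LEFT:  [golf, echo, foxtrot]
Final RIGHT: [golf, foxtrot, foxtrot]
i=0: L=golf R=golf -> agree -> golf
i=1: L=echo, R=foxtrot=BASE -> take LEFT -> echo
i=2: L=foxtrot R=foxtrot -> agree -> foxtrot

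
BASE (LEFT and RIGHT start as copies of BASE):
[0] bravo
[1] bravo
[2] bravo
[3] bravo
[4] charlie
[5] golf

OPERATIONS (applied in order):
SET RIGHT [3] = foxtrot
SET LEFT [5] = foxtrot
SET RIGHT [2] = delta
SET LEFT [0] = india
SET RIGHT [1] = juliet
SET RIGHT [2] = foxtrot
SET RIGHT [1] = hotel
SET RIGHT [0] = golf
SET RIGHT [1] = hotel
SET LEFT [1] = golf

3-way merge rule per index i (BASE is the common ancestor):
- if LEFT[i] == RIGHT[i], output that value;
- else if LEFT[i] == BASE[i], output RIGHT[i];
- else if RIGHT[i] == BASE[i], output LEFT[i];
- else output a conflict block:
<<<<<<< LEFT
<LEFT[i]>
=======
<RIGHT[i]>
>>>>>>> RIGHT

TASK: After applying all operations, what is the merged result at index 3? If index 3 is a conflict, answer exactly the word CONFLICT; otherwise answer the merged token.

Answer: foxtrot

Derivation:
Final LEFT:  [india, golf, bravo, bravo, charlie, foxtrot]
Final RIGHT: [golf, hotel, foxtrot, foxtrot, charlie, golf]
i=0: BASE=bravo L=india R=golf all differ -> CONFLICT
i=1: BASE=bravo L=golf R=hotel all differ -> CONFLICT
i=2: L=bravo=BASE, R=foxtrot -> take RIGHT -> foxtrot
i=3: L=bravo=BASE, R=foxtrot -> take RIGHT -> foxtrot
i=4: L=charlie R=charlie -> agree -> charlie
i=5: L=foxtrot, R=golf=BASE -> take LEFT -> foxtrot
Index 3 -> foxtrot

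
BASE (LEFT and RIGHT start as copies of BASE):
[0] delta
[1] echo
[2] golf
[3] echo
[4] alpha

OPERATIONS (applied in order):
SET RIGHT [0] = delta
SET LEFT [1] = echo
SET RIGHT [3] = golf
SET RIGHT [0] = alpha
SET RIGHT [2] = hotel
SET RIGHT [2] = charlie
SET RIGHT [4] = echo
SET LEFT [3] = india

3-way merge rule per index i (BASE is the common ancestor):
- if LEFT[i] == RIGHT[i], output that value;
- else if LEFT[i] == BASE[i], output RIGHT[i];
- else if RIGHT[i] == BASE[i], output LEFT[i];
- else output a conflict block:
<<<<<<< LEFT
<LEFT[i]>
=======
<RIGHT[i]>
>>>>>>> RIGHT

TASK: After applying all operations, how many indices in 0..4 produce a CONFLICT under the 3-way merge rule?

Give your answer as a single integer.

Final LEFT:  [delta, echo, golf, india, alpha]
Final RIGHT: [alpha, echo, charlie, golf, echo]
i=0: L=delta=BASE, R=alpha -> take RIGHT -> alpha
i=1: L=echo R=echo -> agree -> echo
i=2: L=golf=BASE, R=charlie -> take RIGHT -> charlie
i=3: BASE=echo L=india R=golf all differ -> CONFLICT
i=4: L=alpha=BASE, R=echo -> take RIGHT -> echo
Conflict count: 1

Answer: 1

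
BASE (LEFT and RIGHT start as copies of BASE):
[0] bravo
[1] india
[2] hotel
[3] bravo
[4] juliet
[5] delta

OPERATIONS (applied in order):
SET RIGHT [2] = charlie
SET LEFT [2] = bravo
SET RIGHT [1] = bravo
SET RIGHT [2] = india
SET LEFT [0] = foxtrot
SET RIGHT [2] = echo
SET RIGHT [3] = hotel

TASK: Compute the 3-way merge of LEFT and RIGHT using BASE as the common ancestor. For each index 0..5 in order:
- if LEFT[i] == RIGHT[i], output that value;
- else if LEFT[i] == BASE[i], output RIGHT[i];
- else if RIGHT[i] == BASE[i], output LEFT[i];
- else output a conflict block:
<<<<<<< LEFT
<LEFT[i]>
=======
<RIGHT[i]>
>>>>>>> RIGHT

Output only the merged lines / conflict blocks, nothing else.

Final LEFT:  [foxtrot, india, bravo, bravo, juliet, delta]
Final RIGHT: [bravo, bravo, echo, hotel, juliet, delta]
i=0: L=foxtrot, R=bravo=BASE -> take LEFT -> foxtrot
i=1: L=india=BASE, R=bravo -> take RIGHT -> bravo
i=2: BASE=hotel L=bravo R=echo all differ -> CONFLICT
i=3: L=bravo=BASE, R=hotel -> take RIGHT -> hotel
i=4: L=juliet R=juliet -> agree -> juliet
i=5: L=delta R=delta -> agree -> delta

Answer: foxtrot
bravo
<<<<<<< LEFT
bravo
=======
echo
>>>>>>> RIGHT
hotel
juliet
delta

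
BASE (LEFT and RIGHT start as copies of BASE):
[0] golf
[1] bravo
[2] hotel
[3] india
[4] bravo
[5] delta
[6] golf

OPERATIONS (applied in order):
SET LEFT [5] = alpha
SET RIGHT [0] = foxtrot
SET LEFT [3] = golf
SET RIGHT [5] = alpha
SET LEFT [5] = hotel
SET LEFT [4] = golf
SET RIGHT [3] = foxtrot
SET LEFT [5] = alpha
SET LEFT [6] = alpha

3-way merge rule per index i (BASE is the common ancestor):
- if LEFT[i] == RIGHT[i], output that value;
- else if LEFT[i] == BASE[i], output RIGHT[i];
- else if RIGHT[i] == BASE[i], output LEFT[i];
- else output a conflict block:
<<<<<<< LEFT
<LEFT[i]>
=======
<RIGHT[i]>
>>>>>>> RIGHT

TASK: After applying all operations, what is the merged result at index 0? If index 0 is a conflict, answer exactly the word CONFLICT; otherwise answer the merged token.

Answer: foxtrot

Derivation:
Final LEFT:  [golf, bravo, hotel, golf, golf, alpha, alpha]
Final RIGHT: [foxtrot, bravo, hotel, foxtrot, bravo, alpha, golf]
i=0: L=golf=BASE, R=foxtrot -> take RIGHT -> foxtrot
i=1: L=bravo R=bravo -> agree -> bravo
i=2: L=hotel R=hotel -> agree -> hotel
i=3: BASE=india L=golf R=foxtrot all differ -> CONFLICT
i=4: L=golf, R=bravo=BASE -> take LEFT -> golf
i=5: L=alpha R=alpha -> agree -> alpha
i=6: L=alpha, R=golf=BASE -> take LEFT -> alpha
Index 0 -> foxtrot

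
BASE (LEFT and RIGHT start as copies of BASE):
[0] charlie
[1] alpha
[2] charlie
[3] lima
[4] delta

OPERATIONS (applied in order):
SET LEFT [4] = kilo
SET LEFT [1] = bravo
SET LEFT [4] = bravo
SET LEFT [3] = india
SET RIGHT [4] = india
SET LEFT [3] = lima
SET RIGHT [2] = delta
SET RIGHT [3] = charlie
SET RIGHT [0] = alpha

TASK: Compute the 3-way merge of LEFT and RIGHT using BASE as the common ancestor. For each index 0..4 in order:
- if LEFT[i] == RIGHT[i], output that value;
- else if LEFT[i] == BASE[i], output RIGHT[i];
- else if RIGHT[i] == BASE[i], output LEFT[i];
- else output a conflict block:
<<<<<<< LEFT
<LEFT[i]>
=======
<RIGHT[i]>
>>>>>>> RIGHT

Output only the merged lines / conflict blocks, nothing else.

Answer: alpha
bravo
delta
charlie
<<<<<<< LEFT
bravo
=======
india
>>>>>>> RIGHT

Derivation:
Final LEFT:  [charlie, bravo, charlie, lima, bravo]
Final RIGHT: [alpha, alpha, delta, charlie, india]
i=0: L=charlie=BASE, R=alpha -> take RIGHT -> alpha
i=1: L=bravo, R=alpha=BASE -> take LEFT -> bravo
i=2: L=charlie=BASE, R=delta -> take RIGHT -> delta
i=3: L=lima=BASE, R=charlie -> take RIGHT -> charlie
i=4: BASE=delta L=bravo R=india all differ -> CONFLICT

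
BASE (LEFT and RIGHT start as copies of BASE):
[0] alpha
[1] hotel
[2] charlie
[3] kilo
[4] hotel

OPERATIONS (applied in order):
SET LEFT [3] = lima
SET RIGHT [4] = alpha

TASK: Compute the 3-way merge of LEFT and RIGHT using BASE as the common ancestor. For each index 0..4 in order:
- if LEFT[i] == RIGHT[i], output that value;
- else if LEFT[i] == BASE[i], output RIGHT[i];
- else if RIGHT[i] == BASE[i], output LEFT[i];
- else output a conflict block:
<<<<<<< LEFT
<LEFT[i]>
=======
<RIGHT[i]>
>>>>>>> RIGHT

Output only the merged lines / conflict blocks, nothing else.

Final LEFT:  [alpha, hotel, charlie, lima, hotel]
Final RIGHT: [alpha, hotel, charlie, kilo, alpha]
i=0: L=alpha R=alpha -> agree -> alpha
i=1: L=hotel R=hotel -> agree -> hotel
i=2: L=charlie R=charlie -> agree -> charlie
i=3: L=lima, R=kilo=BASE -> take LEFT -> lima
i=4: L=hotel=BASE, R=alpha -> take RIGHT -> alpha

Answer: alpha
hotel
charlie
lima
alpha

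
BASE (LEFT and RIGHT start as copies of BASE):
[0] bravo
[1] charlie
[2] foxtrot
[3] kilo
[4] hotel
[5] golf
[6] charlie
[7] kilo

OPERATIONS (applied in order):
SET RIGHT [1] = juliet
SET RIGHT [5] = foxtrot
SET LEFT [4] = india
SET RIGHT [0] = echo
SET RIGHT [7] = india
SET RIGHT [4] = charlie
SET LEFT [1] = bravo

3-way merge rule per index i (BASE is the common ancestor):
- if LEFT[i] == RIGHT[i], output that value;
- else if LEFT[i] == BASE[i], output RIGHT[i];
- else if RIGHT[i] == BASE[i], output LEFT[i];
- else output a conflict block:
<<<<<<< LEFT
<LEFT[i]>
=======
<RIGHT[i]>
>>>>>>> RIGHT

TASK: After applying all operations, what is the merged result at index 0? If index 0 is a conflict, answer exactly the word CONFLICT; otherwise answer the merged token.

Answer: echo

Derivation:
Final LEFT:  [bravo, bravo, foxtrot, kilo, india, golf, charlie, kilo]
Final RIGHT: [echo, juliet, foxtrot, kilo, charlie, foxtrot, charlie, india]
i=0: L=bravo=BASE, R=echo -> take RIGHT -> echo
i=1: BASE=charlie L=bravo R=juliet all differ -> CONFLICT
i=2: L=foxtrot R=foxtrot -> agree -> foxtrot
i=3: L=kilo R=kilo -> agree -> kilo
i=4: BASE=hotel L=india R=charlie all differ -> CONFLICT
i=5: L=golf=BASE, R=foxtrot -> take RIGHT -> foxtrot
i=6: L=charlie R=charlie -> agree -> charlie
i=7: L=kilo=BASE, R=india -> take RIGHT -> india
Index 0 -> echo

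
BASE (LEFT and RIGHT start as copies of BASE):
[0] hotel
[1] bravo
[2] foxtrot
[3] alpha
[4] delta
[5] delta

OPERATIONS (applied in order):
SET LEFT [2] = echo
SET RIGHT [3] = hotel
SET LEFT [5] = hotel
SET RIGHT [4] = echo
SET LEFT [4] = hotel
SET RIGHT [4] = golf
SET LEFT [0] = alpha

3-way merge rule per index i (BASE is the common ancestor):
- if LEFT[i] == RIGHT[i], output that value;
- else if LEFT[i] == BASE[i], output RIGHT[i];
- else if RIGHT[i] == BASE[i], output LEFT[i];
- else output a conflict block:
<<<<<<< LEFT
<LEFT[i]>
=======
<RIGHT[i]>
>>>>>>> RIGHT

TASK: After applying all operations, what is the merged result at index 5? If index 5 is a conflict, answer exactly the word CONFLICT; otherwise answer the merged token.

Final LEFT:  [alpha, bravo, echo, alpha, hotel, hotel]
Final RIGHT: [hotel, bravo, foxtrot, hotel, golf, delta]
i=0: L=alpha, R=hotel=BASE -> take LEFT -> alpha
i=1: L=bravo R=bravo -> agree -> bravo
i=2: L=echo, R=foxtrot=BASE -> take LEFT -> echo
i=3: L=alpha=BASE, R=hotel -> take RIGHT -> hotel
i=4: BASE=delta L=hotel R=golf all differ -> CONFLICT
i=5: L=hotel, R=delta=BASE -> take LEFT -> hotel
Index 5 -> hotel

Answer: hotel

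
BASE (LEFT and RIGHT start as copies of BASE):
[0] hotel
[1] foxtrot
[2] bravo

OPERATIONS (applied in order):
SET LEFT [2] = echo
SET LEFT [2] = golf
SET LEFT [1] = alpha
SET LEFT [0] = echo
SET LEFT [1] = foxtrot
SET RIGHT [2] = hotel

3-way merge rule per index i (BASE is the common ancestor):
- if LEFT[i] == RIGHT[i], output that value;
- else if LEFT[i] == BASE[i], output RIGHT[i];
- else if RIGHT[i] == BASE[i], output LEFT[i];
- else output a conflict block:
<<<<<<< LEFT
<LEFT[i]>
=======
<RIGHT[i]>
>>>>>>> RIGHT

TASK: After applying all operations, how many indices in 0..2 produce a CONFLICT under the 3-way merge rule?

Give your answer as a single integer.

Answer: 1

Derivation:
Final LEFT:  [echo, foxtrot, golf]
Final RIGHT: [hotel, foxtrot, hotel]
i=0: L=echo, R=hotel=BASE -> take LEFT -> echo
i=1: L=foxtrot R=foxtrot -> agree -> foxtrot
i=2: BASE=bravo L=golf R=hotel all differ -> CONFLICT
Conflict count: 1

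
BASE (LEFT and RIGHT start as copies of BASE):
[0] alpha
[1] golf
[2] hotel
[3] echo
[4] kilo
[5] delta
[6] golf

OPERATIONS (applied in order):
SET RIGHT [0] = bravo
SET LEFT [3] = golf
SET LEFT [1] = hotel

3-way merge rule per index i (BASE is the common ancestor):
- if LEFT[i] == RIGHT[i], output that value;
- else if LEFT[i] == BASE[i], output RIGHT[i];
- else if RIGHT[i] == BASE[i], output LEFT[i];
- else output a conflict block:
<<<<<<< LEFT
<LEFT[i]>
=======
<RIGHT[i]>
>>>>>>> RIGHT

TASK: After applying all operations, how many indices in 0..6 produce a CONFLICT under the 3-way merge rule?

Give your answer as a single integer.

Final LEFT:  [alpha, hotel, hotel, golf, kilo, delta, golf]
Final RIGHT: [bravo, golf, hotel, echo, kilo, delta, golf]
i=0: L=alpha=BASE, R=bravo -> take RIGHT -> bravo
i=1: L=hotel, R=golf=BASE -> take LEFT -> hotel
i=2: L=hotel R=hotel -> agree -> hotel
i=3: L=golf, R=echo=BASE -> take LEFT -> golf
i=4: L=kilo R=kilo -> agree -> kilo
i=5: L=delta R=delta -> agree -> delta
i=6: L=golf R=golf -> agree -> golf
Conflict count: 0

Answer: 0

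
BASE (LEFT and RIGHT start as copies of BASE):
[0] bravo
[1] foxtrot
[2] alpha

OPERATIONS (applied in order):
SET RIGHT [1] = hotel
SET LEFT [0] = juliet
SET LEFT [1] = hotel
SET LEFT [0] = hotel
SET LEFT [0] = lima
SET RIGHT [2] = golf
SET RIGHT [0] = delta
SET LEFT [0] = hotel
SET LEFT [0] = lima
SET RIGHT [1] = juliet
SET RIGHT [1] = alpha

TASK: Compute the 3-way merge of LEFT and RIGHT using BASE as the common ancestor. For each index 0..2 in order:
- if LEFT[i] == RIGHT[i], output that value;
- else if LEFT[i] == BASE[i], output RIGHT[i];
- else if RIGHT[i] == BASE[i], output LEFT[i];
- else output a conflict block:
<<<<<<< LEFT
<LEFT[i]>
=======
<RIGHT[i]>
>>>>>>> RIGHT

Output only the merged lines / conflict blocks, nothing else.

Answer: <<<<<<< LEFT
lima
=======
delta
>>>>>>> RIGHT
<<<<<<< LEFT
hotel
=======
alpha
>>>>>>> RIGHT
golf

Derivation:
Final LEFT:  [lima, hotel, alpha]
Final RIGHT: [delta, alpha, golf]
i=0: BASE=bravo L=lima R=delta all differ -> CONFLICT
i=1: BASE=foxtrot L=hotel R=alpha all differ -> CONFLICT
i=2: L=alpha=BASE, R=golf -> take RIGHT -> golf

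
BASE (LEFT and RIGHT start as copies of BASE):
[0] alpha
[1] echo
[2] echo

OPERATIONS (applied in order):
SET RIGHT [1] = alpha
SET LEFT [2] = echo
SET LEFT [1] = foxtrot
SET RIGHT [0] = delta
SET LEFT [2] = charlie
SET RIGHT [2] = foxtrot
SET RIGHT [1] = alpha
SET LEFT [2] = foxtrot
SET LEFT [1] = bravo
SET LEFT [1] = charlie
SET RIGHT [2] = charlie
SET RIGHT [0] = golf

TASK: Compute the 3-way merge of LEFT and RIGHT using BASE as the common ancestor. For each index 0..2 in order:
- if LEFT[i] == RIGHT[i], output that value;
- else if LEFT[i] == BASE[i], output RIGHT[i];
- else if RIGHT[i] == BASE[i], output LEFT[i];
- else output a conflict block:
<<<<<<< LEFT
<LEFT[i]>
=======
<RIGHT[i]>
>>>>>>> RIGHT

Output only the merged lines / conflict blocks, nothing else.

Final LEFT:  [alpha, charlie, foxtrot]
Final RIGHT: [golf, alpha, charlie]
i=0: L=alpha=BASE, R=golf -> take RIGHT -> golf
i=1: BASE=echo L=charlie R=alpha all differ -> CONFLICT
i=2: BASE=echo L=foxtrot R=charlie all differ -> CONFLICT

Answer: golf
<<<<<<< LEFT
charlie
=======
alpha
>>>>>>> RIGHT
<<<<<<< LEFT
foxtrot
=======
charlie
>>>>>>> RIGHT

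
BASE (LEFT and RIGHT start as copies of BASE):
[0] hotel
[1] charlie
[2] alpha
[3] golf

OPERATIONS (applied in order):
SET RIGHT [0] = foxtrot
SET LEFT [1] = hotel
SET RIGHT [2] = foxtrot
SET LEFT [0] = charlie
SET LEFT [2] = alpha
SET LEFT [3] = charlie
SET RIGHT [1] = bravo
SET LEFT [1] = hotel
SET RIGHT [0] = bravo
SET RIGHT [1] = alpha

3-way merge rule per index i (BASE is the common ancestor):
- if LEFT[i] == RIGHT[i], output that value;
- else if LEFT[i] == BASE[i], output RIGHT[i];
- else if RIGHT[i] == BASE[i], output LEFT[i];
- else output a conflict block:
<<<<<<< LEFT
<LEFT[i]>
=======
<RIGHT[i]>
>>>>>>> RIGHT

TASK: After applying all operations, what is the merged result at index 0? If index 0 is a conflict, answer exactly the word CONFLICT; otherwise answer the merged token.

Final LEFT:  [charlie, hotel, alpha, charlie]
Final RIGHT: [bravo, alpha, foxtrot, golf]
i=0: BASE=hotel L=charlie R=bravo all differ -> CONFLICT
i=1: BASE=charlie L=hotel R=alpha all differ -> CONFLICT
i=2: L=alpha=BASE, R=foxtrot -> take RIGHT -> foxtrot
i=3: L=charlie, R=golf=BASE -> take LEFT -> charlie
Index 0 -> CONFLICT

Answer: CONFLICT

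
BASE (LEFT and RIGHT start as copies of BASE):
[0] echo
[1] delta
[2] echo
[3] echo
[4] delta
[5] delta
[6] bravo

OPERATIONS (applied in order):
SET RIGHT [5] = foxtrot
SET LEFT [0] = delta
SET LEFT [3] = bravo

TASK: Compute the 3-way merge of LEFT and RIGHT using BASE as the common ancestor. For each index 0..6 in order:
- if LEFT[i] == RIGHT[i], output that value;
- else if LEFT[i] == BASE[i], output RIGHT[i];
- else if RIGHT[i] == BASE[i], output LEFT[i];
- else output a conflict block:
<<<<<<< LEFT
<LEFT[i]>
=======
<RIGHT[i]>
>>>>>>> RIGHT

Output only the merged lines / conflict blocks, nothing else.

Final LEFT:  [delta, delta, echo, bravo, delta, delta, bravo]
Final RIGHT: [echo, delta, echo, echo, delta, foxtrot, bravo]
i=0: L=delta, R=echo=BASE -> take LEFT -> delta
i=1: L=delta R=delta -> agree -> delta
i=2: L=echo R=echo -> agree -> echo
i=3: L=bravo, R=echo=BASE -> take LEFT -> bravo
i=4: L=delta R=delta -> agree -> delta
i=5: L=delta=BASE, R=foxtrot -> take RIGHT -> foxtrot
i=6: L=bravo R=bravo -> agree -> bravo

Answer: delta
delta
echo
bravo
delta
foxtrot
bravo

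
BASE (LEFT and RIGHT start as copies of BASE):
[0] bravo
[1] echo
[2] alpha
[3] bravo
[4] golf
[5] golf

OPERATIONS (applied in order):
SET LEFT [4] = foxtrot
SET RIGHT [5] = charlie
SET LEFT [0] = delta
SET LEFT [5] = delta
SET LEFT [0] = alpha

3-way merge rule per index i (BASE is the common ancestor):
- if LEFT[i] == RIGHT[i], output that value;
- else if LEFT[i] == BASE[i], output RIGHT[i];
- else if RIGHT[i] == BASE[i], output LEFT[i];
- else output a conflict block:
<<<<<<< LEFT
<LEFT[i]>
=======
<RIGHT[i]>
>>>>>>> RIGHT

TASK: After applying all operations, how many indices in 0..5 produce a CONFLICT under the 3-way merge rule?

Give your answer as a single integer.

Answer: 1

Derivation:
Final LEFT:  [alpha, echo, alpha, bravo, foxtrot, delta]
Final RIGHT: [bravo, echo, alpha, bravo, golf, charlie]
i=0: L=alpha, R=bravo=BASE -> take LEFT -> alpha
i=1: L=echo R=echo -> agree -> echo
i=2: L=alpha R=alpha -> agree -> alpha
i=3: L=bravo R=bravo -> agree -> bravo
i=4: L=foxtrot, R=golf=BASE -> take LEFT -> foxtrot
i=5: BASE=golf L=delta R=charlie all differ -> CONFLICT
Conflict count: 1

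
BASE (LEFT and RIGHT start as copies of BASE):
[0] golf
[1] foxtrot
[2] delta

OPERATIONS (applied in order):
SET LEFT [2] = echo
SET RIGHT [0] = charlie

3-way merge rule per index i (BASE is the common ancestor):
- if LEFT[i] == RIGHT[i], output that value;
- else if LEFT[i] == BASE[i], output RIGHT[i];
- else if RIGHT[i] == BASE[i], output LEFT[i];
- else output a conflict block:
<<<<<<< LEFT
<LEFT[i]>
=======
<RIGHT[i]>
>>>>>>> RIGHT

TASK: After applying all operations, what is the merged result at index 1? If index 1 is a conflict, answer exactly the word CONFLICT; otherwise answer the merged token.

Answer: foxtrot

Derivation:
Final LEFT:  [golf, foxtrot, echo]
Final RIGHT: [charlie, foxtrot, delta]
i=0: L=golf=BASE, R=charlie -> take RIGHT -> charlie
i=1: L=foxtrot R=foxtrot -> agree -> foxtrot
i=2: L=echo, R=delta=BASE -> take LEFT -> echo
Index 1 -> foxtrot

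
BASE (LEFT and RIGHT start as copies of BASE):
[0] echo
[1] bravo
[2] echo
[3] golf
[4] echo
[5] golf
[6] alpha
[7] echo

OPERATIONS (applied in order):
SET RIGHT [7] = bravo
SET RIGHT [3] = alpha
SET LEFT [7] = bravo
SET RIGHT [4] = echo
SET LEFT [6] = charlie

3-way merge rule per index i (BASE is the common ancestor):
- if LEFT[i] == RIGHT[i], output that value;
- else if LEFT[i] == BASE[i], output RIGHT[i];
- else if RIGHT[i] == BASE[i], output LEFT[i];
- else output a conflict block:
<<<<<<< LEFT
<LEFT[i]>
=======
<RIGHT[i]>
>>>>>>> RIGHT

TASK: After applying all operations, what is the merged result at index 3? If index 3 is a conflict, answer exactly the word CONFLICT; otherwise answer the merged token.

Final LEFT:  [echo, bravo, echo, golf, echo, golf, charlie, bravo]
Final RIGHT: [echo, bravo, echo, alpha, echo, golf, alpha, bravo]
i=0: L=echo R=echo -> agree -> echo
i=1: L=bravo R=bravo -> agree -> bravo
i=2: L=echo R=echo -> agree -> echo
i=3: L=golf=BASE, R=alpha -> take RIGHT -> alpha
i=4: L=echo R=echo -> agree -> echo
i=5: L=golf R=golf -> agree -> golf
i=6: L=charlie, R=alpha=BASE -> take LEFT -> charlie
i=7: L=bravo R=bravo -> agree -> bravo
Index 3 -> alpha

Answer: alpha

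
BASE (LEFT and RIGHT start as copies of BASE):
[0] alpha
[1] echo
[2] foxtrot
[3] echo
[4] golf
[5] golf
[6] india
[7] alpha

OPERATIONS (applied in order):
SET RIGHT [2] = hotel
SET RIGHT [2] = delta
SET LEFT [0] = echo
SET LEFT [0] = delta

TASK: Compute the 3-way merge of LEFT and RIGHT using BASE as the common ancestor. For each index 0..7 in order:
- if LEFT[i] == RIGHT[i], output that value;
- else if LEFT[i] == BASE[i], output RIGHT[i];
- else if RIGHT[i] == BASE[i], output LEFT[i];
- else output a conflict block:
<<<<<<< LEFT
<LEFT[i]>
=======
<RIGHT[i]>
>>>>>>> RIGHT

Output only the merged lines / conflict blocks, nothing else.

Answer: delta
echo
delta
echo
golf
golf
india
alpha

Derivation:
Final LEFT:  [delta, echo, foxtrot, echo, golf, golf, india, alpha]
Final RIGHT: [alpha, echo, delta, echo, golf, golf, india, alpha]
i=0: L=delta, R=alpha=BASE -> take LEFT -> delta
i=1: L=echo R=echo -> agree -> echo
i=2: L=foxtrot=BASE, R=delta -> take RIGHT -> delta
i=3: L=echo R=echo -> agree -> echo
i=4: L=golf R=golf -> agree -> golf
i=5: L=golf R=golf -> agree -> golf
i=6: L=india R=india -> agree -> india
i=7: L=alpha R=alpha -> agree -> alpha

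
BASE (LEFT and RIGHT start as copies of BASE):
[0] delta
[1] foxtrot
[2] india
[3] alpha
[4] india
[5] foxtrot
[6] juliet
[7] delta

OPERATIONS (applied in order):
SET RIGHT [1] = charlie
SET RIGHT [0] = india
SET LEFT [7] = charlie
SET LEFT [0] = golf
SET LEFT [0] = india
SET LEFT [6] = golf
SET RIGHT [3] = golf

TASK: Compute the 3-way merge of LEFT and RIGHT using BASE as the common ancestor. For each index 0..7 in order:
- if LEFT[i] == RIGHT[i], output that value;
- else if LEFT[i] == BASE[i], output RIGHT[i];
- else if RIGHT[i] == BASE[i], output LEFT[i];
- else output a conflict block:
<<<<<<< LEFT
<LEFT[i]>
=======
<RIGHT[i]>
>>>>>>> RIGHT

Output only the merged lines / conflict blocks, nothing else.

Final LEFT:  [india, foxtrot, india, alpha, india, foxtrot, golf, charlie]
Final RIGHT: [india, charlie, india, golf, india, foxtrot, juliet, delta]
i=0: L=india R=india -> agree -> india
i=1: L=foxtrot=BASE, R=charlie -> take RIGHT -> charlie
i=2: L=india R=india -> agree -> india
i=3: L=alpha=BASE, R=golf -> take RIGHT -> golf
i=4: L=india R=india -> agree -> india
i=5: L=foxtrot R=foxtrot -> agree -> foxtrot
i=6: L=golf, R=juliet=BASE -> take LEFT -> golf
i=7: L=charlie, R=delta=BASE -> take LEFT -> charlie

Answer: india
charlie
india
golf
india
foxtrot
golf
charlie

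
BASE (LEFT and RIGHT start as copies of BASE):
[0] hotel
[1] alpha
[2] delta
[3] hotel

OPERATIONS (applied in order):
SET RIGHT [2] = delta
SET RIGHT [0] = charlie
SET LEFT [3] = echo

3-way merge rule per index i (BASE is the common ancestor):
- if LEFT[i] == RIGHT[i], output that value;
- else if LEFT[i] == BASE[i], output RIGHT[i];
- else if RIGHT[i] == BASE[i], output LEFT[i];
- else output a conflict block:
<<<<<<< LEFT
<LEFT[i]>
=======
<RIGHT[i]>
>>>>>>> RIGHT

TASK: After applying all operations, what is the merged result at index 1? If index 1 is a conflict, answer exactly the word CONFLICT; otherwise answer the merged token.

Final LEFT:  [hotel, alpha, delta, echo]
Final RIGHT: [charlie, alpha, delta, hotel]
i=0: L=hotel=BASE, R=charlie -> take RIGHT -> charlie
i=1: L=alpha R=alpha -> agree -> alpha
i=2: L=delta R=delta -> agree -> delta
i=3: L=echo, R=hotel=BASE -> take LEFT -> echo
Index 1 -> alpha

Answer: alpha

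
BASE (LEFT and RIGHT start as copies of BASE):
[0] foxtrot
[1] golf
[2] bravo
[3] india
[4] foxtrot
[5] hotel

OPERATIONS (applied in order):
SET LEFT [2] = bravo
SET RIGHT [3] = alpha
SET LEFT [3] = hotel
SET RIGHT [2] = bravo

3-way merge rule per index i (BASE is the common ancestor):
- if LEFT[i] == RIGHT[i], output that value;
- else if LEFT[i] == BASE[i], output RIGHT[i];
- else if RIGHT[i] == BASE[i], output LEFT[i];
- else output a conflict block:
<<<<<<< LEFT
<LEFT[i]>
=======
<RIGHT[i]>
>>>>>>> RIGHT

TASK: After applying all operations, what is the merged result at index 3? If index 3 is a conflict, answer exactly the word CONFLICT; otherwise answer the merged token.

Final LEFT:  [foxtrot, golf, bravo, hotel, foxtrot, hotel]
Final RIGHT: [foxtrot, golf, bravo, alpha, foxtrot, hotel]
i=0: L=foxtrot R=foxtrot -> agree -> foxtrot
i=1: L=golf R=golf -> agree -> golf
i=2: L=bravo R=bravo -> agree -> bravo
i=3: BASE=india L=hotel R=alpha all differ -> CONFLICT
i=4: L=foxtrot R=foxtrot -> agree -> foxtrot
i=5: L=hotel R=hotel -> agree -> hotel
Index 3 -> CONFLICT

Answer: CONFLICT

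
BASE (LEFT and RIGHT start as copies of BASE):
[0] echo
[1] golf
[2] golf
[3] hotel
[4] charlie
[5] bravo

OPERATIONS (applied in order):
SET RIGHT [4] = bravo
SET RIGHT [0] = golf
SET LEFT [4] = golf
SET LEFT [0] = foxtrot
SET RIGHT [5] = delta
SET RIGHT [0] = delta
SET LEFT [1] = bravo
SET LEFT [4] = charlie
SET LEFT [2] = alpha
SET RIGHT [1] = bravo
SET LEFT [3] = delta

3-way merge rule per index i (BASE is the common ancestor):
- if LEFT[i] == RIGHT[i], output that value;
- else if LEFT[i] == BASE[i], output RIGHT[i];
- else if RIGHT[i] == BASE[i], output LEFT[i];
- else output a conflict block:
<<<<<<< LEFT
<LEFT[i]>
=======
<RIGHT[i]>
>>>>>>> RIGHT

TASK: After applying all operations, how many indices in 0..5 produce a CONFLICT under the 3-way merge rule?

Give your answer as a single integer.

Answer: 1

Derivation:
Final LEFT:  [foxtrot, bravo, alpha, delta, charlie, bravo]
Final RIGHT: [delta, bravo, golf, hotel, bravo, delta]
i=0: BASE=echo L=foxtrot R=delta all differ -> CONFLICT
i=1: L=bravo R=bravo -> agree -> bravo
i=2: L=alpha, R=golf=BASE -> take LEFT -> alpha
i=3: L=delta, R=hotel=BASE -> take LEFT -> delta
i=4: L=charlie=BASE, R=bravo -> take RIGHT -> bravo
i=5: L=bravo=BASE, R=delta -> take RIGHT -> delta
Conflict count: 1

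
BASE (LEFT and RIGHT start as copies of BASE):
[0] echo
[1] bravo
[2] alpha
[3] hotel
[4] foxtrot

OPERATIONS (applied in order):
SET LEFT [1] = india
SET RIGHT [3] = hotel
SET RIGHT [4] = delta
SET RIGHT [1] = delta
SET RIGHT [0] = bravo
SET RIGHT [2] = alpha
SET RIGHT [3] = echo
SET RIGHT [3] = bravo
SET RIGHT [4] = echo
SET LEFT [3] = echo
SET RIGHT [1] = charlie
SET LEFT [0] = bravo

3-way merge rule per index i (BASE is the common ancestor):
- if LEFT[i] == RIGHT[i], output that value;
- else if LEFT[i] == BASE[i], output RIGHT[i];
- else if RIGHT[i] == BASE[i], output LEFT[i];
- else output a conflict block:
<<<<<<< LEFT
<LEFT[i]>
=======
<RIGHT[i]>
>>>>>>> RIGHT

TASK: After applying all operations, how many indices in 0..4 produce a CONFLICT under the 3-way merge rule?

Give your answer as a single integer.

Final LEFT:  [bravo, india, alpha, echo, foxtrot]
Final RIGHT: [bravo, charlie, alpha, bravo, echo]
i=0: L=bravo R=bravo -> agree -> bravo
i=1: BASE=bravo L=india R=charlie all differ -> CONFLICT
i=2: L=alpha R=alpha -> agree -> alpha
i=3: BASE=hotel L=echo R=bravo all differ -> CONFLICT
i=4: L=foxtrot=BASE, R=echo -> take RIGHT -> echo
Conflict count: 2

Answer: 2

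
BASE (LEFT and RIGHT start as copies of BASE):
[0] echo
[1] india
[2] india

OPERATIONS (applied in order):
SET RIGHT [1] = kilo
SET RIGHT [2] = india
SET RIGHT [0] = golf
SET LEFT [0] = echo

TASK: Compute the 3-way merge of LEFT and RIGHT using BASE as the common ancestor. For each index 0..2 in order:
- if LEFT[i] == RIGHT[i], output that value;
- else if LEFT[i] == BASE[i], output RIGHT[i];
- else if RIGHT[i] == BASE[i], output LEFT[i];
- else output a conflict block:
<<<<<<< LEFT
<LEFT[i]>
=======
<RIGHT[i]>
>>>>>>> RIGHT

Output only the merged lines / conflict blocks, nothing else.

Final LEFT:  [echo, india, india]
Final RIGHT: [golf, kilo, india]
i=0: L=echo=BASE, R=golf -> take RIGHT -> golf
i=1: L=india=BASE, R=kilo -> take RIGHT -> kilo
i=2: L=india R=india -> agree -> india

Answer: golf
kilo
india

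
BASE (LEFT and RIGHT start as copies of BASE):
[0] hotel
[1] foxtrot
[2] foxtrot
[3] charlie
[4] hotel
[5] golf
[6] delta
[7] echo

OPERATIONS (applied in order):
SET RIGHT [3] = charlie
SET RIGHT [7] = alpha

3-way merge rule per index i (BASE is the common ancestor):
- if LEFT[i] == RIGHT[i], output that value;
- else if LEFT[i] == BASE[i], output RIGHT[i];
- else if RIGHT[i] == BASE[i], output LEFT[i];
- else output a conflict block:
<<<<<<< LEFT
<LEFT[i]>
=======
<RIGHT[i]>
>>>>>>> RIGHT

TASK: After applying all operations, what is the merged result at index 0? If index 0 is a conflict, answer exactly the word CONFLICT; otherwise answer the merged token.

Final LEFT:  [hotel, foxtrot, foxtrot, charlie, hotel, golf, delta, echo]
Final RIGHT: [hotel, foxtrot, foxtrot, charlie, hotel, golf, delta, alpha]
i=0: L=hotel R=hotel -> agree -> hotel
i=1: L=foxtrot R=foxtrot -> agree -> foxtrot
i=2: L=foxtrot R=foxtrot -> agree -> foxtrot
i=3: L=charlie R=charlie -> agree -> charlie
i=4: L=hotel R=hotel -> agree -> hotel
i=5: L=golf R=golf -> agree -> golf
i=6: L=delta R=delta -> agree -> delta
i=7: L=echo=BASE, R=alpha -> take RIGHT -> alpha
Index 0 -> hotel

Answer: hotel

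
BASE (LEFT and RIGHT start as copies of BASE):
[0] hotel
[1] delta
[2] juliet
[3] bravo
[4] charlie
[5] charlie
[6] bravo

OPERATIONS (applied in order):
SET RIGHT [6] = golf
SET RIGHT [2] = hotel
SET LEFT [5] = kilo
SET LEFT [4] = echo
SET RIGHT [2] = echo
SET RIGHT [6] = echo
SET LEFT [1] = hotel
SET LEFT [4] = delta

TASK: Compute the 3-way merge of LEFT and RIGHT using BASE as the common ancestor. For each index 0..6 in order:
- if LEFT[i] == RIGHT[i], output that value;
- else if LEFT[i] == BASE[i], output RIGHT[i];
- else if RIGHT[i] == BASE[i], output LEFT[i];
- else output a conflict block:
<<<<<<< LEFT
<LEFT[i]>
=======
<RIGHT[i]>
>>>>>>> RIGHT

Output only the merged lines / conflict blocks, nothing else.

Final LEFT:  [hotel, hotel, juliet, bravo, delta, kilo, bravo]
Final RIGHT: [hotel, delta, echo, bravo, charlie, charlie, echo]
i=0: L=hotel R=hotel -> agree -> hotel
i=1: L=hotel, R=delta=BASE -> take LEFT -> hotel
i=2: L=juliet=BASE, R=echo -> take RIGHT -> echo
i=3: L=bravo R=bravo -> agree -> bravo
i=4: L=delta, R=charlie=BASE -> take LEFT -> delta
i=5: L=kilo, R=charlie=BASE -> take LEFT -> kilo
i=6: L=bravo=BASE, R=echo -> take RIGHT -> echo

Answer: hotel
hotel
echo
bravo
delta
kilo
echo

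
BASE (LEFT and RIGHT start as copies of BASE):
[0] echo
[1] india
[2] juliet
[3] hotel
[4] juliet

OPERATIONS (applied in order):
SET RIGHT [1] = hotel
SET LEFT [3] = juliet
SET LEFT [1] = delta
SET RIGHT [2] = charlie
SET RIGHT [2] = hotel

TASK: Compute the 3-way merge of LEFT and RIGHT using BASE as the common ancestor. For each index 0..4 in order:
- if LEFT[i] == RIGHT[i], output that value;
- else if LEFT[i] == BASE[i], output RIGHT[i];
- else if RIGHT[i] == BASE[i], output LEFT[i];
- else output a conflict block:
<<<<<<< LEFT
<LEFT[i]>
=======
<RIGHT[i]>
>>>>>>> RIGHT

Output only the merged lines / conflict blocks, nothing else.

Final LEFT:  [echo, delta, juliet, juliet, juliet]
Final RIGHT: [echo, hotel, hotel, hotel, juliet]
i=0: L=echo R=echo -> agree -> echo
i=1: BASE=india L=delta R=hotel all differ -> CONFLICT
i=2: L=juliet=BASE, R=hotel -> take RIGHT -> hotel
i=3: L=juliet, R=hotel=BASE -> take LEFT -> juliet
i=4: L=juliet R=juliet -> agree -> juliet

Answer: echo
<<<<<<< LEFT
delta
=======
hotel
>>>>>>> RIGHT
hotel
juliet
juliet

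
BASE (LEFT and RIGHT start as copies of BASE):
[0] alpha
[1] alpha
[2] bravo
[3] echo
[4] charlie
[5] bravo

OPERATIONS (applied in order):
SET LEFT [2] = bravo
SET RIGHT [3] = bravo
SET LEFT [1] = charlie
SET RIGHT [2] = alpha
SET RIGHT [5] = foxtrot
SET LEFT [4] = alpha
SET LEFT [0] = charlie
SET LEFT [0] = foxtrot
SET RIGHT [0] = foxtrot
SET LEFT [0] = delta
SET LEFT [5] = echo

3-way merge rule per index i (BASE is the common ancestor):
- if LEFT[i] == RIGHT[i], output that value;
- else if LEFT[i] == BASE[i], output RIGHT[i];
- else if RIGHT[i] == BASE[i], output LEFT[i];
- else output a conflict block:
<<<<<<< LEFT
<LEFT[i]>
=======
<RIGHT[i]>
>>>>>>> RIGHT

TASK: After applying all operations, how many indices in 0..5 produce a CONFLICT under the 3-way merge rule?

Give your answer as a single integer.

Final LEFT:  [delta, charlie, bravo, echo, alpha, echo]
Final RIGHT: [foxtrot, alpha, alpha, bravo, charlie, foxtrot]
i=0: BASE=alpha L=delta R=foxtrot all differ -> CONFLICT
i=1: L=charlie, R=alpha=BASE -> take LEFT -> charlie
i=2: L=bravo=BASE, R=alpha -> take RIGHT -> alpha
i=3: L=echo=BASE, R=bravo -> take RIGHT -> bravo
i=4: L=alpha, R=charlie=BASE -> take LEFT -> alpha
i=5: BASE=bravo L=echo R=foxtrot all differ -> CONFLICT
Conflict count: 2

Answer: 2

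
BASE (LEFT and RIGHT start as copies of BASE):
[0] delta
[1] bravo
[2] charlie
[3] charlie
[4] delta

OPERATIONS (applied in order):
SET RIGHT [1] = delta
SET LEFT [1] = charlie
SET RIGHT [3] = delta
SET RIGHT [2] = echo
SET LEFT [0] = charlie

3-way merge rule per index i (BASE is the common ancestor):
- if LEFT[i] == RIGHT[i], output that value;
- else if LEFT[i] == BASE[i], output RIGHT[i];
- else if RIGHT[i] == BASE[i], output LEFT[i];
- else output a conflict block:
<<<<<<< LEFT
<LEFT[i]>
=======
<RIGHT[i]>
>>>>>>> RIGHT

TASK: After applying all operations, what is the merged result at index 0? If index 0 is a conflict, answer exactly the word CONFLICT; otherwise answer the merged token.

Final LEFT:  [charlie, charlie, charlie, charlie, delta]
Final RIGHT: [delta, delta, echo, delta, delta]
i=0: L=charlie, R=delta=BASE -> take LEFT -> charlie
i=1: BASE=bravo L=charlie R=delta all differ -> CONFLICT
i=2: L=charlie=BASE, R=echo -> take RIGHT -> echo
i=3: L=charlie=BASE, R=delta -> take RIGHT -> delta
i=4: L=delta R=delta -> agree -> delta
Index 0 -> charlie

Answer: charlie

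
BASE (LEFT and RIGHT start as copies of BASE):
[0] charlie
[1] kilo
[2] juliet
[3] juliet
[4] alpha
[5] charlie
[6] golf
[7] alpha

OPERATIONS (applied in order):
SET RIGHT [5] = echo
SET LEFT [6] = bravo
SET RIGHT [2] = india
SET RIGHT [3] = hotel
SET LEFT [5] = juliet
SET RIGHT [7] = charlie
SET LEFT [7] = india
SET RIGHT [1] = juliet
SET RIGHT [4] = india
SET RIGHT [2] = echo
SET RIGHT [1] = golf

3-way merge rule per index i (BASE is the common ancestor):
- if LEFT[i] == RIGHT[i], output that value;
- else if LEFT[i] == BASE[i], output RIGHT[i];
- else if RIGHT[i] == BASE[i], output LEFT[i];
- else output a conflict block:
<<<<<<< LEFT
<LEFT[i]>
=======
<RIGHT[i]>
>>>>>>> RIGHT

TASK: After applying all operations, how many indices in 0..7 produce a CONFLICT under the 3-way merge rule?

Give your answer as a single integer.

Answer: 2

Derivation:
Final LEFT:  [charlie, kilo, juliet, juliet, alpha, juliet, bravo, india]
Final RIGHT: [charlie, golf, echo, hotel, india, echo, golf, charlie]
i=0: L=charlie R=charlie -> agree -> charlie
i=1: L=kilo=BASE, R=golf -> take RIGHT -> golf
i=2: L=juliet=BASE, R=echo -> take RIGHT -> echo
i=3: L=juliet=BASE, R=hotel -> take RIGHT -> hotel
i=4: L=alpha=BASE, R=india -> take RIGHT -> india
i=5: BASE=charlie L=juliet R=echo all differ -> CONFLICT
i=6: L=bravo, R=golf=BASE -> take LEFT -> bravo
i=7: BASE=alpha L=india R=charlie all differ -> CONFLICT
Conflict count: 2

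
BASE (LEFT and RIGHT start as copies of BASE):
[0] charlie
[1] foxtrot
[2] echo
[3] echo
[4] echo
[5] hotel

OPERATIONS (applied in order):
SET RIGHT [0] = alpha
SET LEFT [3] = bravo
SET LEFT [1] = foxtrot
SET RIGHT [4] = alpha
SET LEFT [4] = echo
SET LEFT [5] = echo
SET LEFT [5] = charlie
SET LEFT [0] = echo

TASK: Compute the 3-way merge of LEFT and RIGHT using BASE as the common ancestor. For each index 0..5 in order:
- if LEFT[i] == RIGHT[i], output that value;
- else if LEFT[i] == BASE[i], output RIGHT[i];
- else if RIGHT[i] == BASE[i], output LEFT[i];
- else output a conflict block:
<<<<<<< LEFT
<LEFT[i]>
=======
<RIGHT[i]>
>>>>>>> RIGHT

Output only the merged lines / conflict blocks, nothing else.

Answer: <<<<<<< LEFT
echo
=======
alpha
>>>>>>> RIGHT
foxtrot
echo
bravo
alpha
charlie

Derivation:
Final LEFT:  [echo, foxtrot, echo, bravo, echo, charlie]
Final RIGHT: [alpha, foxtrot, echo, echo, alpha, hotel]
i=0: BASE=charlie L=echo R=alpha all differ -> CONFLICT
i=1: L=foxtrot R=foxtrot -> agree -> foxtrot
i=2: L=echo R=echo -> agree -> echo
i=3: L=bravo, R=echo=BASE -> take LEFT -> bravo
i=4: L=echo=BASE, R=alpha -> take RIGHT -> alpha
i=5: L=charlie, R=hotel=BASE -> take LEFT -> charlie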